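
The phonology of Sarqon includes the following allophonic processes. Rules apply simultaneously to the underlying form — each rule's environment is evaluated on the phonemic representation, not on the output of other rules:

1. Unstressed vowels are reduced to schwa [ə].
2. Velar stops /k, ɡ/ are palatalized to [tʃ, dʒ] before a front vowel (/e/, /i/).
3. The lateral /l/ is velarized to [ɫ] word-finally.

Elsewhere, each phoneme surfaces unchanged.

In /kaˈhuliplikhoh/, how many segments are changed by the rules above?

4

Segments that undergo a rule: /a/ → [ə] (rule 1); /i/ → [ə] (rule 1); /i/ → [ə] (rule 1); /o/ → [ə] (rule 1).
All other segments surface unchanged.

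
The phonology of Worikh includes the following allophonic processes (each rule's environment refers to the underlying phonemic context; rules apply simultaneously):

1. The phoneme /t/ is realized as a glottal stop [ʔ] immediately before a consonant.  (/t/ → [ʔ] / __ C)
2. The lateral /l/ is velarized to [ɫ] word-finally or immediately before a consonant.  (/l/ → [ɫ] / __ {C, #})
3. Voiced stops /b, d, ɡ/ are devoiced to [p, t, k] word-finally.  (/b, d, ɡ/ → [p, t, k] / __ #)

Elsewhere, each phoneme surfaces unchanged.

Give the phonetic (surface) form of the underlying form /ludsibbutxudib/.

/l/ (word-initial) fails the environment for rule 2, so it stays [l].
/u/ (between /l/ and /d/) is unaffected → [u].
/d/ (between /u/ and /s/) is in the target of rule 3 but the environment (word-finally) is not met → [d].
/s/ — not in any rule's target class → [s].
/i/ stays [i].
/b/ (between /i/ and /b/) fails the environment for rule 3, so it stays [b].
/b/ (between /b/ and /u/) is in the target of rule 3 but the environment (word-finally) is not met → [b].
/u/ — not in any rule's target class → [u].
Rule 1 applies to /t/ (between /u/ and /x/: immediately before a consonant) → [ʔ].
/x/ stays [x].
/u/ — not in any rule's target class → [u].
/d/ (between /u/ and /i/): rule 3 targets it, but not word-finally → unchanged [d].
/i/ (between /d/ and /b/) is unaffected → [i].
Rule 3 applies to /b/ (word-final: word-finally) → [p].

[ludsibbuʔxudip]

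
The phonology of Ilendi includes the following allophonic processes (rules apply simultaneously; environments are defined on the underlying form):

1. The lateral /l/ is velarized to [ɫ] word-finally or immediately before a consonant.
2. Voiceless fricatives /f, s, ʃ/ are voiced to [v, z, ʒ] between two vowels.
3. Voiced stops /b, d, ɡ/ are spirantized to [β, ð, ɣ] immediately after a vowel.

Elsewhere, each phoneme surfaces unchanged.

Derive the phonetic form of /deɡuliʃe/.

[deɣuliʒe]

/d/ (word-initial) fails the environment for rule 3, so it stays [d].
/e/ (between /d/ and /ɡ/) is unaffected → [e].
/ɡ/ (between /e/ and /u/): immediately after a vowel, so rule 3 applies → [ɣ].
/u/ stays [u].
/l/ (between /u/ and /i/): rule 1 targets it, but not word-finally or immediately before a consonant → unchanged [l].
/i/ stays [i].
/ʃ/ — between /i/ and /e/, between two vowels — surfaces as [ʒ] (rule 2).
/e/ stays [e].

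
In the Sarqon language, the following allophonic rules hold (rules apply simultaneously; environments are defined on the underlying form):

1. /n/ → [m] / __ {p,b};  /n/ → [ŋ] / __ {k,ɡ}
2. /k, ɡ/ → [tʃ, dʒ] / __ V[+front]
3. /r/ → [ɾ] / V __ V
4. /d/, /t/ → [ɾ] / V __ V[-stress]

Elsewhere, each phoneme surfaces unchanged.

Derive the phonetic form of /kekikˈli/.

[tʃetʃikˈli]

/k/ meets the environment for rule 2 (before a front vowel) → [tʃ].
/e/ stays [e].
/k/ — between /e/ and /i/, before a front vowel — surfaces as [tʃ] (rule 2).
/i/ (between /k/ and /k/) is unaffected → [i].
/k/ — between /i/ and /l/; rule 2 does not apply here → [k].
/l/ stays [l].
/i/ — not in any rule's target class → [i].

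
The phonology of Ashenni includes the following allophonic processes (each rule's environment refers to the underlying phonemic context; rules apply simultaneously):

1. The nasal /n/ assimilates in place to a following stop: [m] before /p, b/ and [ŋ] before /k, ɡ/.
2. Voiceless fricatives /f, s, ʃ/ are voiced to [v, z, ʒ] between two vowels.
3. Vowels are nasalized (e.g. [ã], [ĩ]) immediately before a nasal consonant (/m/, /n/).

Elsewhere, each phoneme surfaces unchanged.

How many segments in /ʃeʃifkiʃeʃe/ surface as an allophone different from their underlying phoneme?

3

Segments that undergo a rule: /ʃ/ → [ʒ] (rule 2); /ʃ/ → [ʒ] (rule 2); /ʃ/ → [ʒ] (rule 2).
All other segments surface unchanged.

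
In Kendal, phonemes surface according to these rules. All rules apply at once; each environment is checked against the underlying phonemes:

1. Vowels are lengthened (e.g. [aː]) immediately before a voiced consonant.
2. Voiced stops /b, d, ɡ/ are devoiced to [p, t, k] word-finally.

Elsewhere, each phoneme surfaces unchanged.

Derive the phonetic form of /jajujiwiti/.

/j/ (word-initial) is unaffected → [j].
/a/ — between /j/ and /j/, before a voiced consonant — surfaces as [aː] (rule 1).
/j/ (between /a/ and /u/) is unaffected → [j].
/u/ (between /j/ and /j/) occurs before a voiced consonant → [uː] by rule 1.
/j/ stays [j].
/i/ — between /j/ and /w/, before a voiced consonant — surfaces as [iː] (rule 1).
/w/ stays [w].
/i/ (between /w/ and /t/) is in the target of rule 1 but the environment (before a voiced consonant) is not met → [i].
/t/ (between /i/ and /i/): no rule targets it → [t].
/i/ (word-final): rule 1 targets it, but not before a voiced consonant → unchanged [i].

[jaːjuːjiːwiti]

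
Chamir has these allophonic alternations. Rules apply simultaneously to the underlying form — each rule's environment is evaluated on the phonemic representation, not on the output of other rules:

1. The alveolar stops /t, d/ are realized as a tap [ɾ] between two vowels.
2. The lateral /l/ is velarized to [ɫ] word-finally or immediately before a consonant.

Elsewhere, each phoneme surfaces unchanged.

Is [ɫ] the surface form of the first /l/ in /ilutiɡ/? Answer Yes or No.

No

/l/ (between /i/ and /u/): rule 2 targets it, but not word-finally or immediately before a consonant → unchanged [l].
The actual realization is [l], not [ɫ].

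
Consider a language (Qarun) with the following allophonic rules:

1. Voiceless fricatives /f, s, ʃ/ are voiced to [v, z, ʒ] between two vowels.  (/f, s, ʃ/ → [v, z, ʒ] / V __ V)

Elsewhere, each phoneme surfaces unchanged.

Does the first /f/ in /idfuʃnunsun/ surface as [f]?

Yes

/f/ — between /d/ and /u/; rule 1 does not apply here → [f].
The actual realization is [f], which matches [f].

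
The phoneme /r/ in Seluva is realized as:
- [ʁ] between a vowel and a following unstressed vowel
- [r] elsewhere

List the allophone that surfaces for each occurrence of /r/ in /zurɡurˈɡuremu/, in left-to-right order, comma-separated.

Occurrence 1 (position 3): no conditioning environment matches → elsewhere allophone [r].
Occurrence 2 (position 6): no conditioning environment matches → elsewhere allophone [r].
Occurrence 3 (position 9): between a vowel and a following unstressed vowel → [ʁ].

[r], [r], [ʁ]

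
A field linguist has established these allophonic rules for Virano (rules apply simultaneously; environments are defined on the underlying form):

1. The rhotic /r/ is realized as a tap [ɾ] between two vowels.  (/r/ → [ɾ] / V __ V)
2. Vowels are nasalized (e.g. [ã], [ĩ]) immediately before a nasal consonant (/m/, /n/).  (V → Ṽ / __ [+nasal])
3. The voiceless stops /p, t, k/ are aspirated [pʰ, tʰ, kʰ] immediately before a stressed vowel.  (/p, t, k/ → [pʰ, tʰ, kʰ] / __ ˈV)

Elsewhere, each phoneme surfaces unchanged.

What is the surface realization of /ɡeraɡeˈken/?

[ɡeɾaɡeˈkʰẽn]

/ɡ/ (word-initial) is unaffected → [ɡ].
/e/ — between /ɡ/ and /r/; rule 2 does not apply here → [e].
/r/ — between /e/ and /a/, between two vowels — surfaces as [ɾ] (rule 1).
/a/ (between /r/ and /ɡ/): rule 2 targets it, but not before a nasal consonant → unchanged [a].
/ɡ/ (between /a/ and /e/) is unaffected → [ɡ].
/e/ (between /ɡ/ and /k/) fails the environment for rule 2, so it stays [e].
/k/ (between /e/ and /e/): immediately before a stressed vowel, so rule 3 applies → [kʰ].
Rule 2 applies to /e/ (between /k/ and /n/: before a nasal consonant) → [ẽ].
/n/ (word-final): no rule targets it → [n].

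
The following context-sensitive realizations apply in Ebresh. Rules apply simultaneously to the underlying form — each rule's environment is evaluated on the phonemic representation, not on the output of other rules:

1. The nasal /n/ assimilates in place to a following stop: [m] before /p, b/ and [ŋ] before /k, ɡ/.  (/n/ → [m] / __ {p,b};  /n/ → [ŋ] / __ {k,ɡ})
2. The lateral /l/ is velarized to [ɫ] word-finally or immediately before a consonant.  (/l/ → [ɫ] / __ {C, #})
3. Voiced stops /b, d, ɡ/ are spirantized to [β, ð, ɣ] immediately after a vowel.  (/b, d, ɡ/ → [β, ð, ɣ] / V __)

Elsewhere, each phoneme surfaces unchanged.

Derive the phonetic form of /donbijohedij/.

/d/ (word-initial) is in the target of rule 3 but the environment (immediately after a vowel) is not met → [d].
/o/ — not in any rule's target class → [o].
Rule 1 applies to /n/ (between /o/ and /b/: before a labial or velar stop) → [m].
/b/ — between /n/ and /i/; rule 3 does not apply here → [b].
/i/ (between /b/ and /j/): no rule targets it → [i].
/j/ (between /i/ and /o/): no rule targets it → [j].
/o/ stays [o].
/h/ stays [h].
/e/ (between /h/ and /d/): no rule targets it → [e].
/d/ meets the environment for rule 3 (immediately after a vowel) → [ð].
/i/ (between /d/ and /j/) is unaffected → [i].
/j/ (word-final) is unaffected → [j].

[dombijoheðij]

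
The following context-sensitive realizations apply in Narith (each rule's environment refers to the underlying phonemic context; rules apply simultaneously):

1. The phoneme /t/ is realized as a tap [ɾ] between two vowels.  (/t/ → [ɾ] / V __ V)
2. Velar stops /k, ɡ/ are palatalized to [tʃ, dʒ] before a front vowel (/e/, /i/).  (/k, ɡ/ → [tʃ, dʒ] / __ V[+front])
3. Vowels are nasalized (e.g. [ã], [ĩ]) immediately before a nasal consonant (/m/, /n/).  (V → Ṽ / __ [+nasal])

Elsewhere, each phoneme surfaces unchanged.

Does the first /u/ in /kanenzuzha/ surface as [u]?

Yes

/u/ (between /z/ and /z/) is in the target of rule 3 but the environment (before a nasal consonant) is not met → [u].
The actual realization is [u], which matches [u].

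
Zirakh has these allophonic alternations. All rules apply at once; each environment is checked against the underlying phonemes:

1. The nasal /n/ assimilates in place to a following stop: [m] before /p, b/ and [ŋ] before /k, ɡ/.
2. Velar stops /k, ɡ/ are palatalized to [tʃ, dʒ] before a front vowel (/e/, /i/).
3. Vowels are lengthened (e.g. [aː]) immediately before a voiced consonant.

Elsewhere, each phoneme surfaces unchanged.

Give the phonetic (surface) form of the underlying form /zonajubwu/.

[zoːnaːjuːbwu]

/z/ — not in any rule's target class → [z].
/o/ (between /z/ and /n/): before a voiced consonant, so rule 3 applies → [oː].
/n/ (between /o/ and /a/) is in the target of rule 1 but the environment (before a labial or velar stop) is not met → [n].
Rule 3 applies to /a/ (between /n/ and /j/: before a voiced consonant) → [aː].
/j/ — not in any rule's target class → [j].
/u/ (between /j/ and /b/) occurs before a voiced consonant → [uː] by rule 3.
/b/ stays [b].
/w/ (between /b/ and /u/) is unaffected → [w].
/u/ (word-final) fails the environment for rule 3, so it stays [u].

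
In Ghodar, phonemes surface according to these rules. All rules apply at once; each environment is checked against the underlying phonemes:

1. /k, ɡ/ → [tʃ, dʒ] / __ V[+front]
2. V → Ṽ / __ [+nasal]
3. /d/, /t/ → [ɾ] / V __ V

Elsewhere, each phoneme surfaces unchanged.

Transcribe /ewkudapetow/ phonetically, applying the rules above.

[ewkuɾapeɾow]

/e/ — word-initial; rule 2 does not apply here → [e].
/w/ — not in any rule's target class → [w].
/k/ (between /w/ and /u/) is in the target of rule 1 but the environment (before a front vowel) is not met → [k].
/u/ (between /k/ and /d/) fails the environment for rule 2, so it stays [u].
/d/ meets the environment for rule 3 (between two vowels) → [ɾ].
/a/ — between /d/ and /p/; rule 2 does not apply here → [a].
/p/ (between /a/ and /e/) is unaffected → [p].
/e/ (between /p/ and /t/): rule 2 targets it, but not before a nasal consonant → unchanged [e].
/t/ — between /e/ and /o/, between two vowels — surfaces as [ɾ] (rule 3).
/o/ — between /t/ and /w/; rule 2 does not apply here → [o].
/w/ (word-final) is unaffected → [w].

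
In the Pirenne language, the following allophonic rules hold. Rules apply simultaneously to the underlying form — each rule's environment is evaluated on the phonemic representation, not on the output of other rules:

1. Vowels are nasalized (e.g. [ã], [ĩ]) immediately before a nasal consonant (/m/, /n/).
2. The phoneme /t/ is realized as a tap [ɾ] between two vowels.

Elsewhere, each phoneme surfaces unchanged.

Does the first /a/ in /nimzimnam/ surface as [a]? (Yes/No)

No

/a/ — between /n/ and /m/, before a nasal consonant — surfaces as [ã] (rule 1).
The actual realization is [ã], not [a].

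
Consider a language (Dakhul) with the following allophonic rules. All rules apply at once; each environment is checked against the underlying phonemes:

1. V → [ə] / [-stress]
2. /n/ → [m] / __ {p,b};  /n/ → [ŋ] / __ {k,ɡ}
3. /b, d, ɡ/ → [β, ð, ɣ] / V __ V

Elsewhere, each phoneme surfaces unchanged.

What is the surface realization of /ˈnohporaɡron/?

/n/ — word-initial; rule 2 does not apply here → [n].
/o/ (between /n/ and /h/) fails the environment for rule 1, so it stays [o].
/h/ — not in any rule's target class → [h].
/p/ stays [p].
/o/ (between /p/ and /r/) occurs in an unstressed syllable → [ə] by rule 1.
/r/ — not in any rule's target class → [r].
/a/ (between /r/ and /ɡ/) occurs in an unstressed syllable → [ə] by rule 1.
/ɡ/ (between /a/ and /r/) is in the target of rule 3 but the environment (between two vowels) is not met → [ɡ].
/r/ (between /ɡ/ and /o/) is unaffected → [r].
Rule 1 applies to /o/ (between /r/ and /n/: in an unstressed syllable) → [ə].
/n/ — word-final; rule 2 does not apply here → [n].

[ˈnohpərəɡrən]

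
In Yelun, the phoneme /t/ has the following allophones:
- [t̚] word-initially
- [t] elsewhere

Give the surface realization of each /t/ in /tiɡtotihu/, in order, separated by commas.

[t̚], [t], [t]

Occurrence 1 (position 1): word-initially → [t̚].
Occurrence 2 (position 4): no conditioning environment matches → elsewhere allophone [t].
Occurrence 3 (position 6): no conditioning environment matches → elsewhere allophone [t].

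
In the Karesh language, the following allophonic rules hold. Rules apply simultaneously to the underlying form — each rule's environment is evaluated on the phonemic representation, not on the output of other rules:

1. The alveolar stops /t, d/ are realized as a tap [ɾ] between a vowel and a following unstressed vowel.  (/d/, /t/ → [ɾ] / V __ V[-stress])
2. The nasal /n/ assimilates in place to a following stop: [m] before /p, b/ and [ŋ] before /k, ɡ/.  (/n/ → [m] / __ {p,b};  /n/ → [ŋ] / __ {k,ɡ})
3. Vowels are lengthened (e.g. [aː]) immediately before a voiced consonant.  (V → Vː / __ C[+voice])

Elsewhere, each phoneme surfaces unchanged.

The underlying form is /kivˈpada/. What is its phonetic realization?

/i/ meets the environment for rule 3 (before a voiced consonant) → [iː].
/a/ (between /p/ and /d/): before a voiced consonant, so rule 3 applies → [aː].
/d/ — between /a/ and /a/, between a vowel and a following unstressed vowel — surfaces as [ɾ] (rule 1).
/a/ — word-final; rule 3 does not apply here → [a].

[kiːvˈpaːɾa]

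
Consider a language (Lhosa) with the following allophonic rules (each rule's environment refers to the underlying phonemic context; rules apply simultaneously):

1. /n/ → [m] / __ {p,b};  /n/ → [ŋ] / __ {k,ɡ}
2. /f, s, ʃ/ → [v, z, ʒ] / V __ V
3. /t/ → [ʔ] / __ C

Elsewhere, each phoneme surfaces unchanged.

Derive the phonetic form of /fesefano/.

/f/ — word-initial; rule 2 does not apply here → [f].
/e/ stays [e].
Rule 2 applies to /s/ (between /e/ and /e/: between two vowels) → [z].
/e/ (between /s/ and /f/) is unaffected → [e].
/f/ (between /e/ and /a/) occurs between two vowels → [v] by rule 2.
/a/ — not in any rule's target class → [a].
/n/ (between /a/ and /o/) is in the target of rule 1 but the environment (before a labial or velar stop) is not met → [n].
/o/ stays [o].

[fezevano]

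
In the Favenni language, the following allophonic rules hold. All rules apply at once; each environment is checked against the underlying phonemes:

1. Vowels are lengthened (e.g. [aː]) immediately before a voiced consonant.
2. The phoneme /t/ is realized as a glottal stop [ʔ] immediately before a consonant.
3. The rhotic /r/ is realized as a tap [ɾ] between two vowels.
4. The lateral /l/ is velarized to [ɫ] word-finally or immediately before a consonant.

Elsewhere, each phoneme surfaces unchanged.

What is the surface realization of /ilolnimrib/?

[iːloːɫniːmriːb]

/i/ meets the environment for rule 1 (before a voiced consonant) → [iː].
/l/ (between /i/ and /o/) fails the environment for rule 4, so it stays [l].
/o/ — between /l/ and /l/, before a voiced consonant — surfaces as [oː] (rule 1).
/l/ (between /o/ and /n/): word-finally or immediately before a consonant, so rule 4 applies → [ɫ].
/n/ stays [n].
/i/ — between /n/ and /m/, before a voiced consonant — surfaces as [iː] (rule 1).
/m/ (between /i/ and /r/) is unaffected → [m].
/r/ (between /m/ and /i/): rule 3 targets it, but not between two vowels → unchanged [r].
/i/ — between /r/ and /b/, before a voiced consonant — surfaces as [iː] (rule 1).
/b/ (word-final): no rule targets it → [b].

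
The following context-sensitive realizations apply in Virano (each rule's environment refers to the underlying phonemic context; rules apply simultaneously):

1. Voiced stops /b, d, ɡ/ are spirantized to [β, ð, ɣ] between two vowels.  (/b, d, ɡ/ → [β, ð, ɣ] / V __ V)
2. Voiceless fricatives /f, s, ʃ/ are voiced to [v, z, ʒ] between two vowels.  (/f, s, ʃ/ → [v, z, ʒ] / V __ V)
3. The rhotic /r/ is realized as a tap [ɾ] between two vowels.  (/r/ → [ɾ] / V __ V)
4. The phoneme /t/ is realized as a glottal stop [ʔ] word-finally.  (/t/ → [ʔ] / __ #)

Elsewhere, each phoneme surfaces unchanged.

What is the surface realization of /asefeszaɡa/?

/a/ — not in any rule's target class → [a].
/s/ meets the environment for rule 2 (between two vowels) → [z].
/e/ (between /s/ and /f/): no rule targets it → [e].
/f/ — between /e/ and /e/, between two vowels — surfaces as [v] (rule 2).
/e/ (between /f/ and /s/): no rule targets it → [e].
/s/ (between /e/ and /z/) is in the target of rule 2 but the environment (between two vowels) is not met → [s].
/z/ — not in any rule's target class → [z].
/a/ (between /z/ and /ɡ/) is unaffected → [a].
/ɡ/ (between /a/ and /a/): between two vowels, so rule 1 applies → [ɣ].
/a/ (word-final): no rule targets it → [a].

[azeveszaɣa]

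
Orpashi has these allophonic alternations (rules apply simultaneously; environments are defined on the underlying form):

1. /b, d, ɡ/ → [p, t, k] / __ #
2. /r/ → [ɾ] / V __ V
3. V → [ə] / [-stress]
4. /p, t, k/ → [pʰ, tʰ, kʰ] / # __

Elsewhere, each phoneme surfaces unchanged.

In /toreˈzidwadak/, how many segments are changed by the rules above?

Segments that undergo a rule: /t/ → [tʰ] (rule 4); /o/ → [ə] (rule 3); /r/ → [ɾ] (rule 2); /e/ → [ə] (rule 3); /a/ → [ə] (rule 3); /a/ → [ə] (rule 3).
All other segments surface unchanged.

6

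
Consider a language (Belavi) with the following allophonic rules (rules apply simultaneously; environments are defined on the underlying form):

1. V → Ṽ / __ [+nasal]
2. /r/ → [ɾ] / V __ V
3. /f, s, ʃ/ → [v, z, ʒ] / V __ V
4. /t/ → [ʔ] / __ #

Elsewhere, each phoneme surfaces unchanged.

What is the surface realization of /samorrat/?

/s/ (word-initial): rule 3 targets it, but not between two vowels → unchanged [s].
/a/ meets the environment for rule 1 (before a nasal consonant) → [ã].
/m/ (between /a/ and /o/) is unaffected → [m].
/o/ (between /m/ and /r/): rule 1 targets it, but not before a nasal consonant → unchanged [o].
/r/ (between /o/ and /r/): rule 2 targets it, but not between two vowels → unchanged [r].
/r/ (between /r/ and /a/) fails the environment for rule 2, so it stays [r].
/a/ (between /r/ and /t/): rule 1 targets it, but not before a nasal consonant → unchanged [a].
/t/ (word-final): word-finally, so rule 4 applies → [ʔ].

[sãmorraʔ]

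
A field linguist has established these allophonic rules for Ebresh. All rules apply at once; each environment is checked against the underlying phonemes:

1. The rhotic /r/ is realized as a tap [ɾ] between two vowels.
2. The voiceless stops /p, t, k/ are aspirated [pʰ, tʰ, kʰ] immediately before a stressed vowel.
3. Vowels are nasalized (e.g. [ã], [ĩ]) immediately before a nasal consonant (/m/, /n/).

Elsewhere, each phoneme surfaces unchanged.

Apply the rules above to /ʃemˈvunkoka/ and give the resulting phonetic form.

[ʃẽmˈvũnkoka]

/ʃ/ — not in any rule's target class → [ʃ].
/e/ meets the environment for rule 3 (before a nasal consonant) → [ẽ].
/m/ — not in any rule's target class → [m].
/v/ (between /m/ and /u/): no rule targets it → [v].
/u/ meets the environment for rule 3 (before a nasal consonant) → [ũ].
/n/ stays [n].
/k/ (between /n/ and /o/) is in the target of rule 2 but the environment (immediately before a stressed vowel) is not met → [k].
/o/ (between /k/ and /k/): rule 3 targets it, but not before a nasal consonant → unchanged [o].
/k/ (between /o/ and /a/) is in the target of rule 2 but the environment (immediately before a stressed vowel) is not met → [k].
/a/ — word-final; rule 3 does not apply here → [a].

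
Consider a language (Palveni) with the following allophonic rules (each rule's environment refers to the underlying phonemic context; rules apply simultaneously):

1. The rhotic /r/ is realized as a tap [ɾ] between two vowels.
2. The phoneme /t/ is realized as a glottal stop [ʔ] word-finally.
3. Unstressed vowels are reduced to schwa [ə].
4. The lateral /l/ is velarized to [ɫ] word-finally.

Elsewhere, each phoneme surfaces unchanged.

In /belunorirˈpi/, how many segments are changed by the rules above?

Segments that undergo a rule: /e/ → [ə] (rule 3); /u/ → [ə] (rule 3); /o/ → [ə] (rule 3); /r/ → [ɾ] (rule 1); /i/ → [ə] (rule 3).
All other segments surface unchanged.

5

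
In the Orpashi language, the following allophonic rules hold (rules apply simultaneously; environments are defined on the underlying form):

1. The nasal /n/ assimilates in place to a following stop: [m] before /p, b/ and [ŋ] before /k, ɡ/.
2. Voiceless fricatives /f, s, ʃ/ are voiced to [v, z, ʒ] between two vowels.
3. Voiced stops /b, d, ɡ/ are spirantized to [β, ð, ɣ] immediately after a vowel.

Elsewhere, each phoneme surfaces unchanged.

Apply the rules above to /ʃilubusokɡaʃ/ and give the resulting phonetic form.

[ʃiluβuzokɡaʃ]

/ʃ/ — word-initial; rule 2 does not apply here → [ʃ].
/i/ — not in any rule's target class → [i].
/l/ stays [l].
/u/ — not in any rule's target class → [u].
/b/ meets the environment for rule 3 (immediately after a vowel) → [β].
/u/ stays [u].
/s/ meets the environment for rule 2 (between two vowels) → [z].
/o/ (between /s/ and /k/) is unaffected → [o].
/k/ (between /o/ and /ɡ/) is unaffected → [k].
/ɡ/ (between /k/ and /a/) fails the environment for rule 3, so it stays [ɡ].
/a/ (between /ɡ/ and /ʃ/) is unaffected → [a].
/ʃ/ (word-final) is in the target of rule 2 but the environment (between two vowels) is not met → [ʃ].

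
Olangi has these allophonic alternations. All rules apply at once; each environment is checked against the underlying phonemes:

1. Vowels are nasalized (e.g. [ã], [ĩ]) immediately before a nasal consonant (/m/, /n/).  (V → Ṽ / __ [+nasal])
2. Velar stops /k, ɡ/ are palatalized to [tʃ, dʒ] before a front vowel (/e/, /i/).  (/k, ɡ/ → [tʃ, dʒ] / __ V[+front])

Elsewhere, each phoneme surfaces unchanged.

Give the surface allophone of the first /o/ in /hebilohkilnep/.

[o]

/o/ (between /l/ and /h/) is in the target of rule 1 but the environment (before a nasal consonant) is not met → [o].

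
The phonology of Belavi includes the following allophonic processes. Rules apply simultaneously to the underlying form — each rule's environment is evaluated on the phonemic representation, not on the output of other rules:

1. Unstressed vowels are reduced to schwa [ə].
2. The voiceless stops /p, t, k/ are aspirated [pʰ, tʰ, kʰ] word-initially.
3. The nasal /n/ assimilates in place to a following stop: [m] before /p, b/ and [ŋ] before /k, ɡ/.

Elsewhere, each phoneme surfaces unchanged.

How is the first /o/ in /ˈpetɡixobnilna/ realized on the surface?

/o/ — between /x/ and /b/, in an unstressed syllable — surfaces as [ə] (rule 1).

[ə]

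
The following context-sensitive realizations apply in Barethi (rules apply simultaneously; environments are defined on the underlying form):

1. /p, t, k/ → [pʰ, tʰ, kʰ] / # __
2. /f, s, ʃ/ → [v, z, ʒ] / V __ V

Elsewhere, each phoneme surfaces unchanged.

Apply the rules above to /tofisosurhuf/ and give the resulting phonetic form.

[tʰovizozurhuf]

Rule 1 applies to /t/ (word-initial: word-initially) → [tʰ].
/o/ stays [o].
/f/ meets the environment for rule 2 (between two vowels) → [v].
/i/ (between /f/ and /s/) is unaffected → [i].
/s/ meets the environment for rule 2 (between two vowels) → [z].
/o/ stays [o].
Rule 2 applies to /s/ (between /o/ and /u/: between two vowels) → [z].
/u/ — not in any rule's target class → [u].
/r/ — not in any rule's target class → [r].
/h/ (between /r/ and /u/): no rule targets it → [h].
/u/ (between /h/ and /f/) is unaffected → [u].
/f/ (word-final) is in the target of rule 2 but the environment (between two vowels) is not met → [f].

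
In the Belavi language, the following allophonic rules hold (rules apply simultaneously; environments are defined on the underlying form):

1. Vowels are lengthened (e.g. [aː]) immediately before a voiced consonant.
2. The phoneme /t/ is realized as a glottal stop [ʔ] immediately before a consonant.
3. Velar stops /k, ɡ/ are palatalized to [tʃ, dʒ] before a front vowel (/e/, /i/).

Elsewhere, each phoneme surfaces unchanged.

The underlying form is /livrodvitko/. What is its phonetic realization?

/i/ — between /l/ and /v/, before a voiced consonant — surfaces as [iː] (rule 1).
/o/ meets the environment for rule 1 (before a voiced consonant) → [oː].
/i/ (between /v/ and /t/) is in the target of rule 1 but the environment (before a voiced consonant) is not met → [i].
/t/ meets the environment for rule 2 (immediately before a consonant) → [ʔ].
/k/ (between /t/ and /o/) is in the target of rule 3 but the environment (before a front vowel) is not met → [k].
/o/ — word-final; rule 1 does not apply here → [o].

[liːvroːdviʔko]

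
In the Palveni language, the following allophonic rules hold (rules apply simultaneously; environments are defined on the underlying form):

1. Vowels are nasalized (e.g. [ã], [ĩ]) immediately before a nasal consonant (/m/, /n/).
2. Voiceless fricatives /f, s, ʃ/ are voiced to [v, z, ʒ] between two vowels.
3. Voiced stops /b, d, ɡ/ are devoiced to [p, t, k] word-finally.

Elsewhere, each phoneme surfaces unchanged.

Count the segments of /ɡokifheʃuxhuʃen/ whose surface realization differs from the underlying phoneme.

3

Segments that undergo a rule: /ʃ/ → [ʒ] (rule 2); /ʃ/ → [ʒ] (rule 2); /e/ → [ẽ] (rule 1).
All other segments surface unchanged.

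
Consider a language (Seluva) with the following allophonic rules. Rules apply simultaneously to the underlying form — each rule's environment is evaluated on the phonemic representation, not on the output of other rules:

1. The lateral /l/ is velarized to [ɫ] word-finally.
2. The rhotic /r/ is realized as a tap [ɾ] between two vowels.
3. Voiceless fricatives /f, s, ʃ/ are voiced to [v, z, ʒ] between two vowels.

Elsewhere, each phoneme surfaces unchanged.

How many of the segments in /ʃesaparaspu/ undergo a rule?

Segments that undergo a rule: /s/ → [z] (rule 3); /r/ → [ɾ] (rule 2).
All other segments surface unchanged.

2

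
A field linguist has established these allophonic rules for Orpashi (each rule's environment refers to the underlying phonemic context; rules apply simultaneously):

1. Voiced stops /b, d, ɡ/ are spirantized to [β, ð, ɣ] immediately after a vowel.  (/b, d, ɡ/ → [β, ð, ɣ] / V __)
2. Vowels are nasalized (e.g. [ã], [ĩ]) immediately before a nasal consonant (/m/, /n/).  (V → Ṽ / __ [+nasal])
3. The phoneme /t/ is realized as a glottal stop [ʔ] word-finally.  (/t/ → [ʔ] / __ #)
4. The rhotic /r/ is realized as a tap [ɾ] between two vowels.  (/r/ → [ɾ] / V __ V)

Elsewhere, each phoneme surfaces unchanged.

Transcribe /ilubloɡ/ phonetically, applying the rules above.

/i/ (word-initial) is in the target of rule 2 but the environment (before a nasal consonant) is not met → [i].
/l/ (between /i/ and /u/) is unaffected → [l].
/u/ (between /l/ and /b/) is in the target of rule 2 but the environment (before a nasal consonant) is not met → [u].
Rule 1 applies to /b/ (between /u/ and /l/: immediately after a vowel) → [β].
/l/ (between /b/ and /o/) is unaffected → [l].
/o/ (between /l/ and /ɡ/): rule 2 targets it, but not before a nasal consonant → unchanged [o].
/ɡ/ (word-final) occurs immediately after a vowel → [ɣ] by rule 1.

[iluβloɣ]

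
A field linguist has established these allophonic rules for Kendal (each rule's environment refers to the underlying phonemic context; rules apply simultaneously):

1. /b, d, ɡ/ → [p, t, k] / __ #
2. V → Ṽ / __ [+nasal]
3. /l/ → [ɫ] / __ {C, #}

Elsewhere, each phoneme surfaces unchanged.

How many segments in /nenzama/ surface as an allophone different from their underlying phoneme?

Segments that undergo a rule: /e/ → [ẽ] (rule 2); /a/ → [ã] (rule 2).
All other segments surface unchanged.

2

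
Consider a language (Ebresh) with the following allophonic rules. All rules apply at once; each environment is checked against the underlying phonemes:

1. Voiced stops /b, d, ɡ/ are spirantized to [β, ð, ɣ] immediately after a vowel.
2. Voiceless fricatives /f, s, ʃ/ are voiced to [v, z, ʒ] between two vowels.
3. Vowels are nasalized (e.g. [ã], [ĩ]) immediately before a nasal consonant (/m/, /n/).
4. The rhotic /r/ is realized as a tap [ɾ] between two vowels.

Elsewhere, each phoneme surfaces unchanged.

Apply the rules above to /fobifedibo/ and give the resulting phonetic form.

[foβiveðiβo]

/f/ (word-initial): rule 2 targets it, but not between two vowels → unchanged [f].
/o/ (between /f/ and /b/): rule 3 targets it, but not before a nasal consonant → unchanged [o].
/b/ meets the environment for rule 1 (immediately after a vowel) → [β].
/i/ (between /b/ and /f/) is in the target of rule 3 but the environment (before a nasal consonant) is not met → [i].
/f/ (between /i/ and /e/): between two vowels, so rule 2 applies → [v].
/e/ (between /f/ and /d/): rule 3 targets it, but not before a nasal consonant → unchanged [e].
Rule 1 applies to /d/ (between /e/ and /i/: immediately after a vowel) → [ð].
/i/ (between /d/ and /b/) is in the target of rule 3 but the environment (before a nasal consonant) is not met → [i].
Rule 1 applies to /b/ (between /i/ and /o/: immediately after a vowel) → [β].
/o/ (word-final) fails the environment for rule 3, so it stays [o].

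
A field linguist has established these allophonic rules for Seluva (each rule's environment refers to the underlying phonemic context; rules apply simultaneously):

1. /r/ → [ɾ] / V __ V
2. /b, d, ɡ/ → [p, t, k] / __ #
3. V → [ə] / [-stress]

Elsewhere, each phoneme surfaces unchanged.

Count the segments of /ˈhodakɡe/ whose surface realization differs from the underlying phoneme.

Segments that undergo a rule: /a/ → [ə] (rule 3); /e/ → [ə] (rule 3).
All other segments surface unchanged.

2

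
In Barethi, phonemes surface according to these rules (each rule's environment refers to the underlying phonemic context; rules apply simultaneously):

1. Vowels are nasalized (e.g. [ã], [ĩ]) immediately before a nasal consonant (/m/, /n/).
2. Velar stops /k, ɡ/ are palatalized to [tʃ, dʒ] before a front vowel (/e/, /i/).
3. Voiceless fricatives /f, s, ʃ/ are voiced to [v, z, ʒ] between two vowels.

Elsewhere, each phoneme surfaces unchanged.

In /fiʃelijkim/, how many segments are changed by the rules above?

3

Segments that undergo a rule: /ʃ/ → [ʒ] (rule 3); /k/ → [tʃ] (rule 2); /i/ → [ĩ] (rule 1).
All other segments surface unchanged.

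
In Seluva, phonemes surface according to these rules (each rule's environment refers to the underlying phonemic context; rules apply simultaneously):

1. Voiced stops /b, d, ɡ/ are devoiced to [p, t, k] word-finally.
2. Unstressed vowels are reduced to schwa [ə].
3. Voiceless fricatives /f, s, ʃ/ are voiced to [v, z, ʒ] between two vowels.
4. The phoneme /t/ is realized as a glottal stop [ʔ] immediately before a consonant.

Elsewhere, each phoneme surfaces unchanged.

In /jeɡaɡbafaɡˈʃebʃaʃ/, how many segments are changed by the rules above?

Segments that undergo a rule: /e/ → [ə] (rule 2); /a/ → [ə] (rule 2); /a/ → [ə] (rule 2); /f/ → [v] (rule 3); /a/ → [ə] (rule 2); /a/ → [ə] (rule 2).
All other segments surface unchanged.

6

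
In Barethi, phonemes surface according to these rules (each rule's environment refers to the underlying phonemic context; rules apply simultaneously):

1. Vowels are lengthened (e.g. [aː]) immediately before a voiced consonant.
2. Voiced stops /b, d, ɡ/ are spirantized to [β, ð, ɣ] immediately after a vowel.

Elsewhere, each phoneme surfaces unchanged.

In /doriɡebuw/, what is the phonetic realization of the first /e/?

[eː]

/e/ (between /ɡ/ and /b/): before a voiced consonant, so rule 1 applies → [eː].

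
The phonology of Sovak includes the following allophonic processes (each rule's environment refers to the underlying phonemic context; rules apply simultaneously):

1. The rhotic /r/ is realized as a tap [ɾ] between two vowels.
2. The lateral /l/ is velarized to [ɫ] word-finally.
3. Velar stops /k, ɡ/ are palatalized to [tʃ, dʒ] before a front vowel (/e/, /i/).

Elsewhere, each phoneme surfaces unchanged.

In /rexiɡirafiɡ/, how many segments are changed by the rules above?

Segments that undergo a rule: /ɡ/ → [dʒ] (rule 3); /r/ → [ɾ] (rule 1).
All other segments surface unchanged.

2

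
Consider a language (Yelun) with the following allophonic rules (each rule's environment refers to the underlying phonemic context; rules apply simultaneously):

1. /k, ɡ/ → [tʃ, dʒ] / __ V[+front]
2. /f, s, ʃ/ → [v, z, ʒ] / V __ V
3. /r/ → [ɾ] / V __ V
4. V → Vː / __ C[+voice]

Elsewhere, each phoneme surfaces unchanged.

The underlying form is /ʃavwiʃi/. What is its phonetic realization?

[ʃaːvwiʒi]

/ʃ/ (word-initial) fails the environment for rule 2, so it stays [ʃ].
/a/ meets the environment for rule 4 (before a voiced consonant) → [aː].
/v/ stays [v].
/w/ stays [w].
/i/ (between /w/ and /ʃ/): rule 4 targets it, but not before a voiced consonant → unchanged [i].
/ʃ/ (between /i/ and /i/) occurs between two vowels → [ʒ] by rule 2.
/i/ (word-final): rule 4 targets it, but not before a voiced consonant → unchanged [i].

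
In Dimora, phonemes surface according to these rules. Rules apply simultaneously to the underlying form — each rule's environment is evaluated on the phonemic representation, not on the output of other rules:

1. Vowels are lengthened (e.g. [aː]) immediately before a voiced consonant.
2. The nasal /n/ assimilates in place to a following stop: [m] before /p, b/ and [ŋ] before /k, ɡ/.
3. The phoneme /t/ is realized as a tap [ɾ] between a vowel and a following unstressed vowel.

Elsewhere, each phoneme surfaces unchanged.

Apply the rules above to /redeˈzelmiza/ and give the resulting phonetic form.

/r/ (word-initial): no rule targets it → [r].
/e/ (between /r/ and /d/) occurs before a voiced consonant → [eː] by rule 1.
/d/ (between /e/ and /e/) is unaffected → [d].
/e/ (between /d/ and /z/) occurs before a voiced consonant → [eː] by rule 1.
/z/ (between /e/ and /e/) is unaffected → [z].
/e/ meets the environment for rule 1 (before a voiced consonant) → [eː].
/l/ — not in any rule's target class → [l].
/m/ stays [m].
/i/ (between /m/ and /z/): before a voiced consonant, so rule 1 applies → [iː].
/z/ (between /i/ and /a/) is unaffected → [z].
/a/ — word-final; rule 1 does not apply here → [a].

[reːdeːˈzeːlmiːza]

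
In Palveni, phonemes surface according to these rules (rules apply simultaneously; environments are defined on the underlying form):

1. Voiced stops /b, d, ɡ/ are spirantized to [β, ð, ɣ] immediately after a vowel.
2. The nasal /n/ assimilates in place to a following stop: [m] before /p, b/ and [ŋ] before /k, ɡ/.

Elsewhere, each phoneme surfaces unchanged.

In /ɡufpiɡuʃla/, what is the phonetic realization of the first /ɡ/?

[ɡ]

/ɡ/ — word-initial; rule 1 does not apply here → [ɡ].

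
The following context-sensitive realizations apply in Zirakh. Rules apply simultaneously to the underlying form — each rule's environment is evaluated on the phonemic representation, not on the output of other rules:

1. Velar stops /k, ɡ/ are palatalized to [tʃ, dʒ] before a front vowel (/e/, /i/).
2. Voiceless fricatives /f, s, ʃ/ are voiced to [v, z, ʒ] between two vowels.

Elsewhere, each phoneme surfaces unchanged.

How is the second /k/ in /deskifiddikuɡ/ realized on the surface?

[k]

/k/ (between /i/ and /u/) is in the target of rule 1 but the environment (before a front vowel) is not met → [k].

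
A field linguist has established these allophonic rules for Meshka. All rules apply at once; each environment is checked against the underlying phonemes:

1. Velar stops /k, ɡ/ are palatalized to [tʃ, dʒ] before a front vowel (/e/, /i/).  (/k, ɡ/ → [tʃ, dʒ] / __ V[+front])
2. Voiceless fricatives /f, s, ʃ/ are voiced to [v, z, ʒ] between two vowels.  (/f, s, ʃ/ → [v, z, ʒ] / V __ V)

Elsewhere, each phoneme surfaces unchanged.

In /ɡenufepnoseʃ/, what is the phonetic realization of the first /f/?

[v]

Rule 2 applies to /f/ (between /u/ and /e/: between two vowels) → [v].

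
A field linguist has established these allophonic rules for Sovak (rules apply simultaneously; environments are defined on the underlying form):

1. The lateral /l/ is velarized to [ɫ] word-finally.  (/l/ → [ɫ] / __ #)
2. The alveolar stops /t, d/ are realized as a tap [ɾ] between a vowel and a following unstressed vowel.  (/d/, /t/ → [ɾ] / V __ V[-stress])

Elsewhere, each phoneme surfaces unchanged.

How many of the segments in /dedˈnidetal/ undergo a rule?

Segments that undergo a rule: /d/ → [ɾ] (rule 2); /t/ → [ɾ] (rule 2); /l/ → [ɫ] (rule 1).
All other segments surface unchanged.

3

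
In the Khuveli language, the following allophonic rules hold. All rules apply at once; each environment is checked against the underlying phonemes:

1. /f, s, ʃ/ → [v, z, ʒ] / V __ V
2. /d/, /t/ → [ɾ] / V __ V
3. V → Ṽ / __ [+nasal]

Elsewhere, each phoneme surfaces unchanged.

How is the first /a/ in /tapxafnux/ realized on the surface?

/a/ — between /t/ and /p/; rule 3 does not apply here → [a].

[a]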